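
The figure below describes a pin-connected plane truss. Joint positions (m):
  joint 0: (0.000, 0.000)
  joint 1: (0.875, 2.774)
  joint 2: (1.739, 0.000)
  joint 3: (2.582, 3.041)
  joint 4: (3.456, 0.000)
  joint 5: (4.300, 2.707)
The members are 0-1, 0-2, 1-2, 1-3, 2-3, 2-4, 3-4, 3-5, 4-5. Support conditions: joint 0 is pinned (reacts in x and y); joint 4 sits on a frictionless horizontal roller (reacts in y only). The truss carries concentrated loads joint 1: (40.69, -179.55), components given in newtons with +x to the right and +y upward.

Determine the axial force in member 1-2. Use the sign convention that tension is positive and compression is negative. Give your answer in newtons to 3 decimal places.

-89.374

N=6 nodes, M=9 members, R=3 reactions → 2N=12, M+R=12
member 0 (0-1): L=2.9087, (cx,cy)=(0.3008,0.9537)
member 1 (0-2): L=1.7390, (cx,cy)=(1.0000,0.0000)
member 2 (1-2): L=2.9054, (cx,cy)=(0.2974,-0.9548)
member 3 (1-3): L=1.7278, (cx,cy)=(0.9880,0.1545)
member 4 (2-3): L=3.1557, (cx,cy)=(0.2671,0.9637)
member 5 (2-4): L=1.7170, (cx,cy)=(1.0000,0.0000)
member 6 (3-4): L=3.1641, (cx,cy)=(0.2762,-0.9611)
member 7 (3-5): L=1.7502, (cx,cy)=(0.9816,-0.1908)
member 8 (4-5): L=2.8355, (cx,cy)=(0.2977,0.9547)
solve A·x = −loads:
  F[0-1] = -106.3570 N (compression)
  F[0-2] = +72.6842 N (tension)
  F[1-2] = -89.3742 N (compression)
  F[1-3] = -46.6673 N (compression)
  F[2-3] = +88.5491 N (tension)
  F[2-4] = +22.4519 N (tension)
  F[3-4] = -81.2817 N (compression)
  F[3-5] = -0.0000 N (compression)
  F[4-5] = +0.0000 N (tension)
  Rx@0 = -40.6900 N
  Ry@0 = +101.4307 N
  Ry@4 = +78.1193 N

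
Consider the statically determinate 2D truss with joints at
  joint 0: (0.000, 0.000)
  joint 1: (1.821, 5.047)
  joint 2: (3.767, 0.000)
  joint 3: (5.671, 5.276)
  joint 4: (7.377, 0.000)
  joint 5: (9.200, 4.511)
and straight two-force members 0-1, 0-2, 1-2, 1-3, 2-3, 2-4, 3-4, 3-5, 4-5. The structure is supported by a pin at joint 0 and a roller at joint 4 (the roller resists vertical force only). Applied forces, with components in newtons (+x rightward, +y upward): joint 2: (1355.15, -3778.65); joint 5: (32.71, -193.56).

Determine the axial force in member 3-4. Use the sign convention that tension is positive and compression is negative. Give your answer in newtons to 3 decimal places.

N=6 nodes, M=9 members, R=3 reactions → 2N=12, M+R=12
member 0 (0-1): L=5.3655, (cx,cy)=(0.3394,0.9406)
member 1 (0-2): L=3.7670, (cx,cy)=(1.0000,0.0000)
member 2 (1-2): L=5.4092, (cx,cy)=(0.3598,-0.9330)
member 3 (1-3): L=3.8568, (cx,cy)=(0.9982,0.0594)
member 4 (2-3): L=5.6090, (cx,cy)=(0.3395,0.9406)
member 5 (2-4): L=3.6100, (cx,cy)=(1.0000,0.0000)
member 6 (3-4): L=5.5450, (cx,cy)=(0.3077,-0.9515)
member 7 (3-5): L=3.6110, (cx,cy)=(0.9773,-0.2119)
member 8 (4-5): L=4.8654, (cx,cy)=(0.3747,0.9272)
solve A·x = −loads:
  F[0-1] = -1893.6810 N (compression)
  F[0-2] = +2030.5612 N (tension)
  F[1-2] = +1826.2501 N (tension)
  F[1-3] = -1302.0090 N (compression)
  F[2-3] = +2205.6395 N (tension)
  F[2-4] = +583.7139 N (tension)
  F[3-4] = -2122.4292 N (compression)
  F[3-5] = +104.3658 N (tension)
  F[4-5] = -184.9206 N (compression)
  Rx@0 = -1387.8600 N
  Ry@0 = +1781.2813 N
  Ry@4 = +2190.9287 N

-2122.429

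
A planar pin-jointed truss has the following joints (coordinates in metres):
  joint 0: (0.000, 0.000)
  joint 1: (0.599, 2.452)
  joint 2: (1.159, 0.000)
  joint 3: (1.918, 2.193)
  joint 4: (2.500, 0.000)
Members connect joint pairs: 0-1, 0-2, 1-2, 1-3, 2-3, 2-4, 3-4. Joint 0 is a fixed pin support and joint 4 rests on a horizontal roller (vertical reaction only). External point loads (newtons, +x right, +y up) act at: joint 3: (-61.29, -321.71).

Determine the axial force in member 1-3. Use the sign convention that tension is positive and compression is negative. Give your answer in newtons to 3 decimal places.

N=5 nodes, M=7 members, R=3 reactions → 2N=10, M+R=10
member 0 (0-1): L=2.5241, (cx,cy)=(0.2373,0.9714)
member 1 (0-2): L=1.1590, (cx,cy)=(1.0000,0.0000)
member 2 (1-2): L=2.5151, (cx,cy)=(0.2227,-0.9749)
member 3 (1-3): L=1.3442, (cx,cy)=(0.9813,-0.1927)
member 4 (2-3): L=2.3206, (cx,cy)=(0.3271,0.9450)
member 5 (2-4): L=1.3410, (cx,cy)=(1.0000,0.0000)
member 6 (3-4): L=2.2689, (cx,cy)=(0.2565,-0.9665)
solve A·x = −loads:
  F[0-1] = -132.4411 N (compression)
  F[0-2] = -29.8602 N (compression)
  F[1-2] = +144.7943 N (tension)
  F[1-3] = -64.8844 N (compression)
  F[2-3] = -149.3751 N (compression)
  F[2-4] = +51.2341 N (tension)
  F[3-4] = -199.7352 N (compression)
  Rx@0 = +61.2900 N
  Ry@0 = +128.6577 N
  Ry@4 = +193.0523 N

-64.884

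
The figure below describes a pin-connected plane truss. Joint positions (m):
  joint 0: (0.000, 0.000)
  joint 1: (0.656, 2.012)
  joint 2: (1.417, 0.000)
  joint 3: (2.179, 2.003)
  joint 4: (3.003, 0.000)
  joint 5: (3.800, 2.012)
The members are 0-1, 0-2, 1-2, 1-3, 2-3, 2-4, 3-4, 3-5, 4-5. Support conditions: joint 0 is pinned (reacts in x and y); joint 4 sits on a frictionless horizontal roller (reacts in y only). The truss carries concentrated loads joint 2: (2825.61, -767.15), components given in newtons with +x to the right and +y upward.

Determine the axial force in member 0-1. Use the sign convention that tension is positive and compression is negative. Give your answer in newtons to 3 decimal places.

N=6 nodes, M=9 members, R=3 reactions → 2N=12, M+R=12
member 0 (0-1): L=2.1162, (cx,cy)=(0.3100,0.9507)
member 1 (0-2): L=1.4170, (cx,cy)=(1.0000,0.0000)
member 2 (1-2): L=2.1511, (cx,cy)=(0.3538,-0.9353)
member 3 (1-3): L=1.5230, (cx,cy)=(1.0000,-0.0059)
member 4 (2-3): L=2.1430, (cx,cy)=(0.3556,0.9347)
member 5 (2-4): L=1.5860, (cx,cy)=(1.0000,0.0000)
member 6 (3-4): L=2.1659, (cx,cy)=(0.3804,-0.9248)
member 7 (3-5): L=1.6210, (cx,cy)=(1.0000,0.0056)
member 8 (4-5): L=2.1641, (cx,cy)=(0.3683,0.9297)
solve A·x = −loads:
  F[0-1] = -426.1529 N (compression)
  F[0-2] = +2957.7104 N (tension)
  F[1-2] = +434.9808 N (tension)
  F[1-3] = -285.9890 N (compression)
  F[2-3] = +385.4902 N (tension)
  F[2-4] = +148.9159 N (tension)
  F[3-4] = -391.4226 N (compression)
  F[3-5] = -0.0000 N (tension)
  F[4-5] = +0.0000 N (tension)
  Rx@0 = -2825.6100 N
  Ry@0 = +405.1615 N
  Ry@4 = +361.9885 N

-426.153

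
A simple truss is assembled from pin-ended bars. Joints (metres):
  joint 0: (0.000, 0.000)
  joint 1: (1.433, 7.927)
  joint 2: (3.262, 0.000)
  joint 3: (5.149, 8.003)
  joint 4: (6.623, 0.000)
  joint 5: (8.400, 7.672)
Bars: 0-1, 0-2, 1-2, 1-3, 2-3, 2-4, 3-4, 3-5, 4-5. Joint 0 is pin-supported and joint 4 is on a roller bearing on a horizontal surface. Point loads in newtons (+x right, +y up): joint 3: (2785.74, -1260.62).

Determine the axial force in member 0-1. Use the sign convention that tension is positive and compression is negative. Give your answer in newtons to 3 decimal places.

3135.642

N=6 nodes, M=9 members, R=3 reactions → 2N=12, M+R=12
member 0 (0-1): L=8.0555, (cx,cy)=(0.1779,0.9841)
member 1 (0-2): L=3.2620, (cx,cy)=(1.0000,0.0000)
member 2 (1-2): L=8.1353, (cx,cy)=(0.2248,-0.9744)
member 3 (1-3): L=3.7168, (cx,cy)=(0.9998,0.0204)
member 4 (2-3): L=8.2225, (cx,cy)=(0.2295,0.9733)
member 5 (2-4): L=3.3610, (cx,cy)=(1.0000,0.0000)
member 6 (3-4): L=8.1376, (cx,cy)=(0.1811,-0.9835)
member 7 (3-5): L=3.2678, (cx,cy)=(0.9949,-0.1013)
member 8 (4-5): L=7.8751, (cx,cy)=(0.2256,0.9742)
solve A·x = −loads:
  F[0-1] = +3135.6424 N (tension)
  F[0-2] = +2227.9367 N (tension)
  F[1-2] = -3140.1723 N (compression)
  F[1-3] = +1264.0524 N (tension)
  F[2-3] = +3143.6866 N (tension)
  F[2-4] = +800.4963 N (tension)
  F[3-4] = -4419.3527 N (compression)
  F[3-5] = -0.0000 N (compression)
  F[4-5] = +0.0000 N (tension)
  Rx@0 = -2785.7400 N
  Ry@0 = -3085.6294 N
  Ry@4 = +4346.2494 N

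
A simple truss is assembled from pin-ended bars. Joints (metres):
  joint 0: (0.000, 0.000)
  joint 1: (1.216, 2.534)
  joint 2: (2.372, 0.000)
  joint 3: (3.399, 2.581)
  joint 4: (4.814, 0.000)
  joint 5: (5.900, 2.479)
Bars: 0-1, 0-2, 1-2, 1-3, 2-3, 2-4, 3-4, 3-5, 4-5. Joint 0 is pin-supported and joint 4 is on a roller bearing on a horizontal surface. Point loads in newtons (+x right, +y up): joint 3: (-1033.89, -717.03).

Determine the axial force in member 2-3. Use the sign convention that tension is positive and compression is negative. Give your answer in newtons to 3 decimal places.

N=6 nodes, M=9 members, R=3 reactions → 2N=12, M+R=12
member 0 (0-1): L=2.8107, (cx,cy)=(0.4326,0.9016)
member 1 (0-2): L=2.3720, (cx,cy)=(1.0000,0.0000)
member 2 (1-2): L=2.7852, (cx,cy)=(0.4150,-0.9098)
member 3 (1-3): L=2.1835, (cx,cy)=(0.9998,0.0215)
member 4 (2-3): L=2.7778, (cx,cy)=(0.3697,0.9291)
member 5 (2-4): L=2.4420, (cx,cy)=(1.0000,0.0000)
member 6 (3-4): L=2.9434, (cx,cy)=(0.4807,-0.8769)
member 7 (3-5): L=2.5031, (cx,cy)=(0.9992,-0.0407)
member 8 (4-5): L=2.7064, (cx,cy)=(0.4013,0.9160)
solve A·x = −loads:
  F[0-1] = -848.6046 N (compression)
  F[0-2] = -666.7510 N (compression)
  F[1-2] = +824.1429 N (tension)
  F[1-3] = -709.3613 N (compression)
  F[2-3] = -806.9837 N (compression)
  F[2-4] = -26.3397 N (compression)
  F[3-4] = +54.7908 N (tension)
  F[3-5] = -0.0000 N (tension)
  F[4-5] = +0.0000 N (tension)
  Rx@0 = +1033.8900 N
  Ry@0 = +765.0743 N
  Ry@4 = -48.0443 N

-806.984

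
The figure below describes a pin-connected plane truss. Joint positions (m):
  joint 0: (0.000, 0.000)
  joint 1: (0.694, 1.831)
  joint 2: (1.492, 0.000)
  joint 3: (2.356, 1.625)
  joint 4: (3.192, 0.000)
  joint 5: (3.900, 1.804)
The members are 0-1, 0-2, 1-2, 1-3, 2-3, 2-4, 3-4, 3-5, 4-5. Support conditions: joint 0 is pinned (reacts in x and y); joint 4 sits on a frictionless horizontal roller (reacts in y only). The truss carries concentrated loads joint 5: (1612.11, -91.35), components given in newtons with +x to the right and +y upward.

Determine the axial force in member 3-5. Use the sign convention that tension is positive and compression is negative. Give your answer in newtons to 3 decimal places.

N=6 nodes, M=9 members, R=3 reactions → 2N=12, M+R=12
member 0 (0-1): L=1.9581, (cx,cy)=(0.3544,0.9351)
member 1 (0-2): L=1.4920, (cx,cy)=(1.0000,0.0000)
member 2 (1-2): L=1.9973, (cx,cy)=(0.3995,-0.9167)
member 3 (1-3): L=1.6747, (cx,cy)=(0.9924,-0.1230)
member 4 (2-3): L=1.8404, (cx,cy)=(0.4695,0.8830)
member 5 (2-4): L=1.7000, (cx,cy)=(1.0000,0.0000)
member 6 (3-4): L=1.8274, (cx,cy)=(0.4575,-0.8892)
member 7 (3-5): L=1.5543, (cx,cy)=(0.9933,0.1152)
member 8 (4-5): L=1.9380, (cx,cy)=(0.3653,0.9309)
solve A·x = −loads:
  F[0-1] = +996.0234 N (tension)
  F[0-2] = +1259.0961 N (tension)
  F[1-2] = -1124.4500 N (compression)
  F[1-3] = +808.4062 N (tension)
  F[2-3] = +1167.4509 N (tension)
  F[2-4] = +261.7717 N (tension)
  F[3-4] = -822.2977 N (compression)
  F[3-5] = +1738.0800 N (tension)
  F[4-5] = -313.1559 N (compression)
  Rx@0 = -1612.1100 N
  Ry@0 = -931.3666 N
  Ry@4 = +1022.7166 N

1738.080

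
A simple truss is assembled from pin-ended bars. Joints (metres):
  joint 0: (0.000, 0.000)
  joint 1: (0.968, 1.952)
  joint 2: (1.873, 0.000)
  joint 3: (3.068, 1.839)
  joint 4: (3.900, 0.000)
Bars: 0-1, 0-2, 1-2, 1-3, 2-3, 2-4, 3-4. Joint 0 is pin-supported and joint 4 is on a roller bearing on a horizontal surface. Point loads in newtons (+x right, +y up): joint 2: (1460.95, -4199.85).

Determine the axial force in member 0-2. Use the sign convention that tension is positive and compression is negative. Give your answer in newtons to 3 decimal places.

N=5 nodes, M=7 members, R=3 reactions → 2N=10, M+R=10
member 0 (0-1): L=2.1788, (cx,cy)=(0.4443,0.8959)
member 1 (0-2): L=1.8730, (cx,cy)=(1.0000,0.0000)
member 2 (1-2): L=2.1516, (cx,cy)=(0.4206,-0.9072)
member 3 (1-3): L=2.1030, (cx,cy)=(0.9986,-0.0537)
member 4 (2-3): L=2.1932, (cx,cy)=(0.5449,0.8385)
member 5 (2-4): L=2.0270, (cx,cy)=(1.0000,0.0000)
member 6 (3-4): L=2.0185, (cx,cy)=(0.4122,-0.9111)
solve A·x = −loads:
  F[0-1] = -2436.5074 N (compression)
  F[0-2] = +2543.4265 N (tension)
  F[1-2] = +2533.4425 N (tension)
  F[1-3] = -2151.1998 N (compression)
  F[2-3] = +2267.5964 N (tension)
  F[2-4] = +912.5329 N (tension)
  F[3-4] = -2213.8259 N (compression)
  Rx@0 = -1460.9500 N
  Ry@0 = +2182.8451 N
  Ry@4 = +2017.0049 N

2543.426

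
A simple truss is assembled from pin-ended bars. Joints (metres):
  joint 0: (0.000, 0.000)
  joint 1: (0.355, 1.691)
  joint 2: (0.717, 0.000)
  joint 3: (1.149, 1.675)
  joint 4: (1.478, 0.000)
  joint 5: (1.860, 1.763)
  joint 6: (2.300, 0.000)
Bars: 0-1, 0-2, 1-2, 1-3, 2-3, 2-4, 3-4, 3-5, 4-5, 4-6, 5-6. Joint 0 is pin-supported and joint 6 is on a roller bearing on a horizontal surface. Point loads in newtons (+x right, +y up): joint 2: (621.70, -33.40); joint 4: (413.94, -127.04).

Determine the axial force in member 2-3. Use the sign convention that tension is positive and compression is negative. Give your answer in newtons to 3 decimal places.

-36.742

N=7 nodes, M=11 members, R=3 reactions → 2N=14, M+R=14
member 0 (0-1): L=1.7279, (cx,cy)=(0.2055,0.9787)
member 1 (0-2): L=0.7170, (cx,cy)=(1.0000,0.0000)
member 2 (1-2): L=1.7293, (cx,cy)=(0.2093,-0.9778)
member 3 (1-3): L=0.7942, (cx,cy)=(0.9998,-0.0201)
member 4 (2-3): L=1.7298, (cx,cy)=(0.2497,0.9683)
member 5 (2-4): L=0.7610, (cx,cy)=(1.0000,0.0000)
member 6 (3-4): L=1.7070, (cx,cy)=(0.1927,-0.9813)
member 7 (3-5): L=0.7164, (cx,cy)=(0.9924,0.1228)
member 8 (4-5): L=1.8039, (cx,cy)=(0.2118,0.9773)
member 9 (4-6): L=0.8220, (cx,cy)=(1.0000,0.0000)
member 10 (5-6): L=1.8171, (cx,cy)=(0.2421,-0.9702)
solve A·x = −loads:
  F[0-1] = -69.8817 N (compression)
  F[0-2] = +1049.9976 N (tension)
  F[1-2] = +70.5406 N (tension)
  F[1-3] = -29.1299 N (compression)
  F[2-3] = -36.7420 N (compression)
  F[2-4] = +452.2399 N (tension)
  F[3-4] = +30.0969 N (tension)
  F[3-5] = -44.4371 N (compression)
  F[4-5] = +99.7701 N (tension)
  F[4-6] = +22.9731 N (tension)
  F[5-6] = -94.8725 N (compression)
  Rx@0 = -1035.6400 N
  Ry@0 = +68.3909 N
  Ry@6 = +92.0491 N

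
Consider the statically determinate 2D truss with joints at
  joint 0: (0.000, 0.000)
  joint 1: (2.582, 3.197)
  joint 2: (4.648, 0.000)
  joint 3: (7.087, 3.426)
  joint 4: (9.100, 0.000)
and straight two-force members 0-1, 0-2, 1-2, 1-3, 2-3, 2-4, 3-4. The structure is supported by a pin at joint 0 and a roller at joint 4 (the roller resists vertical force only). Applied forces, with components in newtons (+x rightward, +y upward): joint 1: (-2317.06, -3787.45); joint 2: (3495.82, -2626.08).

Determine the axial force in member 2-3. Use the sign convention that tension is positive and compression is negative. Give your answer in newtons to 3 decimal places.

N=5 nodes, M=7 members, R=3 reactions → 2N=10, M+R=10
member 0 (0-1): L=4.1094, (cx,cy)=(0.6283,0.7780)
member 1 (0-2): L=4.6480, (cx,cy)=(1.0000,0.0000)
member 2 (1-2): L=3.8065, (cx,cy)=(0.5428,-0.8399)
member 3 (1-3): L=4.5108, (cx,cy)=(0.9987,0.0508)
member 4 (2-3): L=4.2055, (cx,cy)=(0.5800,0.8146)
member 5 (2-4): L=4.4520, (cx,cy)=(1.0000,0.0000)
member 6 (3-4): L=3.9736, (cx,cy)=(0.5066,-0.8622)
solve A·x = −loads:
  F[0-1] = -6184.8599 N (compression)
  F[0-2] = +5064.7618 N (tension)
  F[1-2] = +1088.6693 N (tension)
  F[1-3] = -2162.6177 N (compression)
  F[2-3] = +2101.1776 N (tension)
  F[2-4] = +941.2399 N (tension)
  F[3-4] = -1857.9872 N (compression)
  Rx@0 = -1178.7600 N
  Ry@0 = +4811.5987 N
  Ry@4 = +1601.9313 N

2101.178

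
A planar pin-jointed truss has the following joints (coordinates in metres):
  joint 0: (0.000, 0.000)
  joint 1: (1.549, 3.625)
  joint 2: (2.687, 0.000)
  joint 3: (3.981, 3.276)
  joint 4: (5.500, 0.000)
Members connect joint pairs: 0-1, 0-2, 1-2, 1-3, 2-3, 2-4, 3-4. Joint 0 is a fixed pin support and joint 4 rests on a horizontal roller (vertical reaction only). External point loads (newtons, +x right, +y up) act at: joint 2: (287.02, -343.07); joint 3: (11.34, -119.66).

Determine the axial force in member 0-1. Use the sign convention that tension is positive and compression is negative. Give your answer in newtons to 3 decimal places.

N=5 nodes, M=7 members, R=3 reactions → 2N=10, M+R=10
member 0 (0-1): L=3.9421, (cx,cy)=(0.3929,0.9196)
member 1 (0-2): L=2.6870, (cx,cy)=(1.0000,0.0000)
member 2 (1-2): L=3.7994, (cx,cy)=(0.2995,-0.9541)
member 3 (1-3): L=2.4569, (cx,cy)=(0.9899,-0.1420)
member 4 (2-3): L=3.5223, (cx,cy)=(0.3674,0.9301)
member 5 (2-4): L=2.8130, (cx,cy)=(1.0000,0.0000)
member 6 (3-4): L=3.6110, (cx,cy)=(0.4207,-0.9072)
solve A·x = −loads:
  F[0-1] = -219.4062 N (compression)
  F[0-2] = +384.5733 N (tension)
  F[1-2] = +235.0214 N (tension)
  F[1-3] = -158.2109 N (compression)
  F[2-3] = +127.7730 N (tension)
  F[2-4] = +121.0062 N (tension)
  F[3-4] = -287.6610 N (compression)
  Rx@0 = -298.3600 N
  Ry@0 = +201.7581 N
  Ry@4 = +260.9719 N

-219.406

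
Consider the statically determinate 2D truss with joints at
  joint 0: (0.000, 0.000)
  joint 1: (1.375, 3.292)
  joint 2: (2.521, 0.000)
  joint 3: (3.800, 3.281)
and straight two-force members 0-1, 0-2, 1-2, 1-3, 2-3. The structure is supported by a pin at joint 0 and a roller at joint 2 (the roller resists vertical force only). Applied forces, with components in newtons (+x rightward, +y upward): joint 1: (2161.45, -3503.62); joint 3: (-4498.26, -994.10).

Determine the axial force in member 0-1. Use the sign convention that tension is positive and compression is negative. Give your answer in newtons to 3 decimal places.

N=4 nodes, M=5 members, R=3 reactions → 2N=8, M+R=8
member 0 (0-1): L=3.5676, (cx,cy)=(0.3854,0.9227)
member 1 (0-2): L=2.5210, (cx,cy)=(1.0000,0.0000)
member 2 (1-2): L=3.4858, (cx,cy)=(0.3288,-0.9444)
member 3 (1-3): L=2.4250, (cx,cy)=(1.0000,-0.0045)
member 4 (2-3): L=3.5215, (cx,cy)=(0.3632,0.9317)
solve A·x = −loads:
  F[0-1] = -4465.1425 N (compression)
  F[0-2] = -615.8934 N (compression)
  F[1-2] = +672.5680 N (tension)
  F[1-3] = -4103.5260 N (compression)
  F[2-3] = -1086.9395 N (compression)
  Rx@0 = +2336.8100 N
  Ry@0 = +4120.1873 N
  Ry@2 = +377.5327 N

-4465.143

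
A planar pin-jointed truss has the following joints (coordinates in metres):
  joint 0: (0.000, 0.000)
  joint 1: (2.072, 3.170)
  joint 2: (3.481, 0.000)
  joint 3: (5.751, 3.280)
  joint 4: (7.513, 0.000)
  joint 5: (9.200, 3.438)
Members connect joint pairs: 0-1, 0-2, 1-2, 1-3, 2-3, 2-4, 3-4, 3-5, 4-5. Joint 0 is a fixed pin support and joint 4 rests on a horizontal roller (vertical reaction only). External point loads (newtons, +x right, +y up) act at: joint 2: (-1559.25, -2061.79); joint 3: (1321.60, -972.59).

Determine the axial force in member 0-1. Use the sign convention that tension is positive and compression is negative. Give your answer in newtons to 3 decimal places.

-905.103

N=6 nodes, M=9 members, R=3 reactions → 2N=12, M+R=12
member 0 (0-1): L=3.7871, (cx,cy)=(0.5471,0.8371)
member 1 (0-2): L=3.4810, (cx,cy)=(1.0000,0.0000)
member 2 (1-2): L=3.4690, (cx,cy)=(0.4062,-0.9138)
member 3 (1-3): L=3.6806, (cx,cy)=(0.9996,0.0299)
member 4 (2-3): L=3.9889, (cx,cy)=(0.5691,0.8223)
member 5 (2-4): L=4.0320, (cx,cy)=(1.0000,0.0000)
member 6 (3-4): L=3.7233, (cx,cy)=(0.4732,-0.8809)
member 7 (3-5): L=3.4526, (cx,cy)=(0.9990,0.0458)
member 8 (4-5): L=3.8296, (cx,cy)=(0.4405,0.8977)
solve A·x = −loads:
  F[0-1] = -905.1026 N (compression)
  F[0-2] = +257.5509 N (tension)
  F[1-2] = +802.2225 N (tension)
  F[1-3] = -821.4027 N (compression)
  F[2-3] = +1615.8917 N (tension)
  F[2-4] = +1223.0648 N (tension)
  F[3-4] = -2584.4782 N (compression)
  F[3-5] = -0.0000 N (compression)
  F[4-5] = -0.0000 N (compression)
  Rx@0 = +237.6500 N
  Ry@0 = +757.6192 N
  Ry@4 = +2276.7608 N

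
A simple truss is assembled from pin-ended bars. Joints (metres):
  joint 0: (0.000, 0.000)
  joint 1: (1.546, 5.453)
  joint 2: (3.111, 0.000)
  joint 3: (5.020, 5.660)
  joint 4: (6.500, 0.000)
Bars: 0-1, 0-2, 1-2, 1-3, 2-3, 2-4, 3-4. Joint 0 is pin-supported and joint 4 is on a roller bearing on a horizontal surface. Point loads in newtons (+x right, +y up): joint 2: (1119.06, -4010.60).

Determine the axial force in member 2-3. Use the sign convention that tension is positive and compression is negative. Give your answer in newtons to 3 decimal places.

N=5 nodes, M=7 members, R=3 reactions → 2N=10, M+R=10
member 0 (0-1): L=5.6679, (cx,cy)=(0.2728,0.9621)
member 1 (0-2): L=3.1110, (cx,cy)=(1.0000,0.0000)
member 2 (1-2): L=5.6731, (cx,cy)=(0.2759,-0.9612)
member 3 (1-3): L=3.4802, (cx,cy)=(0.9982,0.0595)
member 4 (2-3): L=5.9733, (cx,cy)=(0.3196,0.9476)
member 5 (2-4): L=3.3890, (cx,cy)=(1.0000,0.0000)
member 6 (3-4): L=5.8503, (cx,cy)=(0.2530,-0.9675)
solve A·x = −loads:
  F[0-1] = -2173.4809 N (compression)
  F[0-2] = +1711.9055 N (tension)
  F[1-2] = +2102.7692 N (tension)
  F[1-3] = -1174.9994 N (compression)
  F[2-3] = +2099.5324 N (tension)
  F[2-4] = +501.9278 N (tension)
  F[3-4] = -1984.0730 N (compression)
  Rx@0 = -1119.0600 N
  Ry@0 = +2091.0651 N
  Ry@4 = +1919.5349 N

2099.532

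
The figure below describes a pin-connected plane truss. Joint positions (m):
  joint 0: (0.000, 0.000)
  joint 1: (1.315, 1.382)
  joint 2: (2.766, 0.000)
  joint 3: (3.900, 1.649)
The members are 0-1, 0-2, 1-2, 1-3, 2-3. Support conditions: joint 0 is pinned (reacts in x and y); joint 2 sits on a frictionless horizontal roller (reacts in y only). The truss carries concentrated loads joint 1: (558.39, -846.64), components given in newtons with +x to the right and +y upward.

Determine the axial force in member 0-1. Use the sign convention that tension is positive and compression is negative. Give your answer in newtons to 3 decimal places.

N=4 nodes, M=5 members, R=3 reactions → 2N=8, M+R=8
member 0 (0-1): L=1.9077, (cx,cy)=(0.6893,0.7244)
member 1 (0-2): L=2.7660, (cx,cy)=(1.0000,0.0000)
member 2 (1-2): L=2.0038, (cx,cy)=(0.7241,-0.6897)
member 3 (1-3): L=2.5988, (cx,cy)=(0.9947,0.1027)
member 4 (2-3): L=2.0013, (cx,cy)=(0.5666,0.8240)
solve A·x = −loads:
  F[0-1] = -227.9536 N (compression)
  F[0-2] = +715.5248 N (tension)
  F[1-2] = -988.1380 N (compression)
  F[1-3] = -0.0000 N (compression)
  F[2-3] = +0.0000 N (tension)
  Rx@0 = -558.3900 N
  Ry@0 = +165.1409 N
  Ry@2 = +681.4991 N

-227.954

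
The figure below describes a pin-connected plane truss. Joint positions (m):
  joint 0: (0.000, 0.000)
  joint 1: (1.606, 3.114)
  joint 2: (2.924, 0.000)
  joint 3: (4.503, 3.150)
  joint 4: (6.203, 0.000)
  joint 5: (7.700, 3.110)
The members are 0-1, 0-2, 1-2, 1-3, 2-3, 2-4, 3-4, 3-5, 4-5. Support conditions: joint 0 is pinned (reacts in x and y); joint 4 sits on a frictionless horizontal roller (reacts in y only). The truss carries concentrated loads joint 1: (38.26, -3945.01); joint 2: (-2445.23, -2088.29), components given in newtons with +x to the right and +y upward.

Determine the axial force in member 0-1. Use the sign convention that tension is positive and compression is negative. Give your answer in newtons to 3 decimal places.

N=6 nodes, M=9 members, R=3 reactions → 2N=12, M+R=12
member 0 (0-1): L=3.5037, (cx,cy)=(0.4584,0.8888)
member 1 (0-2): L=2.9240, (cx,cy)=(1.0000,0.0000)
member 2 (1-2): L=3.3814, (cx,cy)=(0.3898,-0.9209)
member 3 (1-3): L=2.8972, (cx,cy)=(0.9999,0.0124)
member 4 (2-3): L=3.5236, (cx,cy)=(0.4481,0.8940)
member 5 (2-4): L=3.2790, (cx,cy)=(1.0000,0.0000)
member 6 (3-4): L=3.5795, (cx,cy)=(0.4749,-0.8800)
member 7 (3-5): L=3.1973, (cx,cy)=(0.9999,-0.0125)
member 8 (4-5): L=3.4515, (cx,cy)=(0.4337,0.9010)
solve A·x = −loads:
  F[0-1] = -4509.9910 N (compression)
  F[0-2] = -339.7406 N (compression)
  F[1-2] = +40.1186 N (tension)
  F[1-3] = -2121.2904 N (compression)
  F[2-3] = +2294.6389 N (tension)
  F[2-4] = +1092.8495 N (tension)
  F[3-4] = -2301.0624 N (compression)
  F[3-5] = -0.0000 N (tension)
  F[4-5] = +0.0000 N (tension)
  Rx@0 = +2406.9700 N
  Ry@0 = +4008.3141 N
  Ry@4 = +2024.9859 N

-4509.991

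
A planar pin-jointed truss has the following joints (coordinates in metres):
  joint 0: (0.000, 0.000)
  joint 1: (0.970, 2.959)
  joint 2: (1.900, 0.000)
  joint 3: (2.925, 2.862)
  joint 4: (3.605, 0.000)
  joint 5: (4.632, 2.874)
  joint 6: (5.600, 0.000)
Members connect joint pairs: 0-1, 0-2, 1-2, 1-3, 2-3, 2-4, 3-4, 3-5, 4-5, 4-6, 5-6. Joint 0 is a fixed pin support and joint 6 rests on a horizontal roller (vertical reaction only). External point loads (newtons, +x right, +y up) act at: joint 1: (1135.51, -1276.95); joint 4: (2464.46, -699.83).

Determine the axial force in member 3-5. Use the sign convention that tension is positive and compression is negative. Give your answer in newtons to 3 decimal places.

N=7 nodes, M=11 members, R=3 reactions → 2N=14, M+R=14
member 0 (0-1): L=3.1139, (cx,cy)=(0.3115,0.9502)
member 1 (0-2): L=1.9000, (cx,cy)=(1.0000,0.0000)
member 2 (1-2): L=3.1017, (cx,cy)=(0.2998,-0.9540)
member 3 (1-3): L=1.9574, (cx,cy)=(0.9988,-0.0496)
member 4 (2-3): L=3.0400, (cx,cy)=(0.3372,0.9414)
member 5 (2-4): L=1.7050, (cx,cy)=(1.0000,0.0000)
member 6 (3-4): L=2.9417, (cx,cy)=(0.2312,-0.9729)
member 7 (3-5): L=1.7070, (cx,cy)=(1.0000,0.0070)
member 8 (4-5): L=3.0520, (cx,cy)=(0.3365,0.9417)
member 9 (4-6): L=1.9950, (cx,cy)=(1.0000,0.0000)
member 10 (5-6): L=3.0326, (cx,cy)=(0.3192,-0.9477)
solve A·x = −loads:
  F[0-1] = -742.0013 N (compression)
  F[0-2] = +3831.1057 N (tension)
  F[1-2] = -536.7386 N (compression)
  F[1-3] = -1207.1959 N (compression)
  F[2-3] = +543.8921 N (tension)
  F[2-4] = +3486.7887 N (tension)
  F[3-4] = -594.1813 N (compression)
  F[3-5] = -884.9991 N (compression)
  F[4-5] = +1357.0583 N (tension)
  F[4-6] = +428.3238 N (tension)
  F[5-6] = -1341.8921 N (compression)
  Rx@0 = -3599.9700 N
  Ry@0 = +705.0831 N
  Ry@6 = +1271.6969 N

-884.999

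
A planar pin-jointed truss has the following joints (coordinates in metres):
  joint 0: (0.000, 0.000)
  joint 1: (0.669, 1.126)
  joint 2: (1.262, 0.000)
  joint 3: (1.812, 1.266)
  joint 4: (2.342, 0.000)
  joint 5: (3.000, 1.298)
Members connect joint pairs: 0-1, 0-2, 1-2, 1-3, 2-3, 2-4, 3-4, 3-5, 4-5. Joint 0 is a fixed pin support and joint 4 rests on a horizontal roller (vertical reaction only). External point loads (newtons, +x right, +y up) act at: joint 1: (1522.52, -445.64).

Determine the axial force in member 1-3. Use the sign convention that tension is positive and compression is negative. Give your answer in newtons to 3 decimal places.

-780.042

N=6 nodes, M=9 members, R=3 reactions → 2N=12, M+R=12
member 0 (0-1): L=1.3097, (cx,cy)=(0.5108,0.8597)
member 1 (0-2): L=1.2620, (cx,cy)=(1.0000,0.0000)
member 2 (1-2): L=1.2726, (cx,cy)=(0.4660,-0.8848)
member 3 (1-3): L=1.1515, (cx,cy)=(0.9926,0.1216)
member 4 (2-3): L=1.3803, (cx,cy)=(0.3985,0.9172)
member 5 (2-4): L=1.0800, (cx,cy)=(1.0000,0.0000)
member 6 (3-4): L=1.3725, (cx,cy)=(0.3862,-0.9224)
member 7 (3-5): L=1.1884, (cx,cy)=(0.9996,0.0269)
member 8 (4-5): L=1.4553, (cx,cy)=(0.4522,0.8919)
solve A·x = −loads:
  F[0-1] = +481.1683 N (tension)
  F[0-2] = +1276.7461 N (tension)
  F[1-2] = -1078.3680 N (compression)
  F[1-3] = -780.0419 N (compression)
  F[2-3] = +1040.2902 N (tension)
  F[2-4] = +359.7403 N (tension)
  F[3-4] = -931.5670 N (compression)
  F[3-5] = +0.0000 N (tension)
  F[4-5] = -0.0000 N (compression)
  Rx@0 = -1522.5200 N
  Ry@0 = -413.6643 N
  Ry@4 = +859.3043 N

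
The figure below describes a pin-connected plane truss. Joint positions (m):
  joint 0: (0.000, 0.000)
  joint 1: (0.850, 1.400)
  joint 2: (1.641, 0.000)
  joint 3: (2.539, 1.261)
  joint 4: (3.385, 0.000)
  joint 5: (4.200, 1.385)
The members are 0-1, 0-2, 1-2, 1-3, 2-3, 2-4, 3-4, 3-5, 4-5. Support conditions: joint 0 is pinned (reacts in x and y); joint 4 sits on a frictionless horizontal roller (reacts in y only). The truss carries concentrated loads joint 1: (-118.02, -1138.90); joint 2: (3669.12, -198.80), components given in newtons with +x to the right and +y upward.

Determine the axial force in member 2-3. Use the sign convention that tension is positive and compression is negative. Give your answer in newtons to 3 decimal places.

N=6 nodes, M=9 members, R=3 reactions → 2N=12, M+R=12
member 0 (0-1): L=1.6378, (cx,cy)=(0.5190,0.8548)
member 1 (0-2): L=1.6410, (cx,cy)=(1.0000,0.0000)
member 2 (1-2): L=1.6080, (cx,cy)=(0.4919,-0.8706)
member 3 (1-3): L=1.6947, (cx,cy)=(0.9966,-0.0820)
member 4 (2-3): L=1.5481, (cx,cy)=(0.5801,0.8146)
member 5 (2-4): L=1.7440, (cx,cy)=(1.0000,0.0000)
member 6 (3-4): L=1.5185, (cx,cy)=(0.5571,-0.8304)
member 7 (3-5): L=1.6656, (cx,cy)=(0.9972,0.0744)
member 8 (4-5): L=1.6070, (cx,cy)=(0.5072,0.8619)
solve A·x = −loads:
  F[0-1] = -1174.7360 N (compression)
  F[0-2] = +4160.7623 N (tension)
  F[1-2] = -113.5798 N (compression)
  F[1-3] = -437.2440 N (compression)
  F[2-3] = +365.4573 N (tension)
  F[2-4] = +223.7776 N (tension)
  F[3-4] = -401.6618 N (compression)
  F[3-5] = -0.0000 N (tension)
  F[4-5] = +0.0000 N (tension)
  Rx@0 = -3551.1000 N
  Ry@0 = +1004.1497 N
  Ry@4 = +333.5503 N

365.457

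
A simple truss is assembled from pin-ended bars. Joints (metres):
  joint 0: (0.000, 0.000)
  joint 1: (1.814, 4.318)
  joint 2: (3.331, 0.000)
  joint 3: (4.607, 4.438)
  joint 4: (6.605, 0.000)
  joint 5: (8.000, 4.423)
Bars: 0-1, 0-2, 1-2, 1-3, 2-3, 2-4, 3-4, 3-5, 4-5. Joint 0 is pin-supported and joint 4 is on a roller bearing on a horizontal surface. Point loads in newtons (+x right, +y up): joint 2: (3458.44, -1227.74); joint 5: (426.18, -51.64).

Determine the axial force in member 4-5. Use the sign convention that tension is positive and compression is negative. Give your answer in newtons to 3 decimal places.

-52.099

N=6 nodes, M=9 members, R=3 reactions → 2N=12, M+R=12
member 0 (0-1): L=4.6836, (cx,cy)=(0.3873,0.9219)
member 1 (0-2): L=3.3310, (cx,cy)=(1.0000,0.0000)
member 2 (1-2): L=4.5767, (cx,cy)=(0.3315,-0.9435)
member 3 (1-3): L=2.7956, (cx,cy)=(0.9991,0.0429)
member 4 (2-3): L=4.6178, (cx,cy)=(0.2763,0.9611)
member 5 (2-4): L=3.2740, (cx,cy)=(1.0000,0.0000)
member 6 (3-4): L=4.8670, (cx,cy)=(0.4105,-0.9119)
member 7 (3-5): L=3.3930, (cx,cy)=(1.0000,-0.0044)
member 8 (4-5): L=4.6378, (cx,cy)=(0.3008,0.9537)
solve A·x = −loads:
  F[0-1] = -338.7140 N (compression)
  F[0-2] = +4015.8081 N (tension)
  F[1-2] = +320.1808 N (tension)
  F[1-3] = -237.5341 N (compression)
  F[2-3] = +963.1599 N (tension)
  F[2-4] = +397.3525 N (tension)
  F[3-4] = -1006.1021 N (compression)
  F[3-5] = +441.8553 N (tension)
  F[4-5] = -52.0993 N (compression)
  Rx@0 = -3884.6200 N
  Ry@0 = +312.2769 N
  Ry@4 = +967.1031 N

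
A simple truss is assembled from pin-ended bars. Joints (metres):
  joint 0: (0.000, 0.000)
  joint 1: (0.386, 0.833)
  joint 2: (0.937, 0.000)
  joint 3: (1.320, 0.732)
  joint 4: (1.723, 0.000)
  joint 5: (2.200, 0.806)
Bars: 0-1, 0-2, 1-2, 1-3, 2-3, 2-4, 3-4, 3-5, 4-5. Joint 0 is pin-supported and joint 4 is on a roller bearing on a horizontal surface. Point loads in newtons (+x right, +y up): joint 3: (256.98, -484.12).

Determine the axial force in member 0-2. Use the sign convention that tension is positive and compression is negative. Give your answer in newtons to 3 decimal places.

258.860

N=6 nodes, M=9 members, R=3 reactions → 2N=12, M+R=12
member 0 (0-1): L=0.9181, (cx,cy)=(0.4204,0.9073)
member 1 (0-2): L=0.9370, (cx,cy)=(1.0000,0.0000)
member 2 (1-2): L=0.9987, (cx,cy)=(0.5517,-0.8340)
member 3 (1-3): L=0.9394, (cx,cy)=(0.9942,-0.1075)
member 4 (2-3): L=0.8261, (cx,cy)=(0.4636,0.8860)
member 5 (2-4): L=0.7860, (cx,cy)=(1.0000,0.0000)
member 6 (3-4): L=0.8356, (cx,cy)=(0.4823,-0.8760)
member 7 (3-5): L=0.8831, (cx,cy)=(0.9965,0.0838)
member 8 (4-5): L=0.9366, (cx,cy)=(0.5093,0.8606)
solve A·x = −loads:
  F[0-1] = -4.4719 N (compression)
  F[0-2] = +258.8602 N (tension)
  F[1-2] = +5.5021 N (tension)
  F[1-3] = -4.9443 N (compression)
  F[2-3] = -5.1792 N (compression)
  F[2-4] = +264.2967 N (tension)
  F[3-4] = -548.0080 N (compression)
  F[3-5] = -0.0000 N (compression)
  F[4-5] = +0.0000 N (tension)
  Rx@0 = -256.9800 N
  Ry@0 = +4.0575 N
  Ry@4 = +480.0625 N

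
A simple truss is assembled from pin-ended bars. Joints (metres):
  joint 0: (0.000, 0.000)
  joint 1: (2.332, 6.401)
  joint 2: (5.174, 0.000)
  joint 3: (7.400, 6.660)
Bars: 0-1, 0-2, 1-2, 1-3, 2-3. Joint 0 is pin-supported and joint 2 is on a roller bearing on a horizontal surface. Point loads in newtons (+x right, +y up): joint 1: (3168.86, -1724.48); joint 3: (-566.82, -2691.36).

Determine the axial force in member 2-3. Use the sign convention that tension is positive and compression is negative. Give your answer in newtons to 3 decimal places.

-2855.950

N=4 nodes, M=5 members, R=3 reactions → 2N=8, M+R=8
member 0 (0-1): L=6.8126, (cx,cy)=(0.3423,0.9396)
member 1 (0-2): L=5.1740, (cx,cy)=(1.0000,0.0000)
member 2 (1-2): L=7.0036, (cx,cy)=(0.4058,-0.9140)
member 3 (1-3): L=5.0746, (cx,cy)=(0.9987,0.0510)
member 4 (2-3): L=7.0222, (cx,cy)=(0.3170,0.9484)
solve A·x = −loads:
  F[0-1] = +3620.0998 N (tension)
  F[0-2] = +1362.8483 N (tension)
  F[1-2] = -5589.4740 N (compression)
  F[1-3] = +338.9484 N (tension)
  F[2-3] = -2855.9503 N (compression)
  Rx@0 = -2602.0400 N
  Ry@0 = -3401.4006 N
  Ry@2 = +7817.2406 N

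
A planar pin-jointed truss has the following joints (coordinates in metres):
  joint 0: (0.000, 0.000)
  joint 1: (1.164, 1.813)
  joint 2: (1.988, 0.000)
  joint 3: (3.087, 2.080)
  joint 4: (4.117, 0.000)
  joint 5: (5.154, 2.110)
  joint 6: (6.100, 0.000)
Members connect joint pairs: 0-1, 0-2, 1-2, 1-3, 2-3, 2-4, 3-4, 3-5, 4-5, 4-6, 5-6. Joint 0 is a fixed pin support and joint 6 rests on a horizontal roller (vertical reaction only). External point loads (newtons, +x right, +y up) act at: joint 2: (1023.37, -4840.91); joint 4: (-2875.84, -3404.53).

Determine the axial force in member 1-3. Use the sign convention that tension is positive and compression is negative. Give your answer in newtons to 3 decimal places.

-4550.618

N=7 nodes, M=11 members, R=3 reactions → 2N=14, M+R=14
member 0 (0-1): L=2.1545, (cx,cy)=(0.5403,0.8415)
member 1 (0-2): L=1.9880, (cx,cy)=(1.0000,0.0000)
member 2 (1-2): L=1.9915, (cx,cy)=(0.4138,-0.9104)
member 3 (1-3): L=1.9414, (cx,cy)=(0.9905,0.1375)
member 4 (2-3): L=2.3525, (cx,cy)=(0.4672,0.8842)
member 5 (2-4): L=2.1290, (cx,cy)=(1.0000,0.0000)
member 6 (3-4): L=2.3211, (cx,cy)=(0.4438,-0.8961)
member 7 (3-5): L=2.0672, (cx,cy)=(0.9999,0.0145)
member 8 (4-5): L=2.3511, (cx,cy)=(0.4411,0.8975)
member 9 (4-6): L=1.9830, (cx,cy)=(1.0000,0.0000)
member 10 (5-6): L=2.3124, (cx,cy)=(0.4091,-0.9125)
solve A·x = −loads:
  F[0-1] = -5193.1392 N (compression)
  F[0-2] = +953.2007 N (tension)
  F[1-2] = +4112.7399 N (tension)
  F[1-3] = -4550.6184 N (compression)
  F[2-3] = +1240.4159 N (tension)
  F[2-4] = +1052.0602 N (tension)
  F[3-4] = -584.8958 N (compression)
  F[3-5] = -3668.7311 N (compression)
  F[4-5] = +4377.5130 N (tension)
  F[4-6] = +1737.5192 N (tension)
  F[5-6] = -4247.1169 N (compression)
  Rx@0 = +1852.4700 N
  Ry@0 = +4370.0008 N
  Ry@6 = +3875.4392 N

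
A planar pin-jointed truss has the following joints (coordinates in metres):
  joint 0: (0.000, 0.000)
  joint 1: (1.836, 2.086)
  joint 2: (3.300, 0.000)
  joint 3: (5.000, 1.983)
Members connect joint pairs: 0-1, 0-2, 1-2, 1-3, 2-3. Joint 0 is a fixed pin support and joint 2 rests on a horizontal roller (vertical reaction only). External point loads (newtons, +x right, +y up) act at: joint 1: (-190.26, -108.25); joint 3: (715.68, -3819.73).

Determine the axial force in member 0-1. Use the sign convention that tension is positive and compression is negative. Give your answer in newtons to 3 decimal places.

2970.077

N=4 nodes, M=5 members, R=3 reactions → 2N=8, M+R=8
member 0 (0-1): L=2.7789, (cx,cy)=(0.6607,0.7507)
member 1 (0-2): L=3.3000, (cx,cy)=(1.0000,0.0000)
member 2 (1-2): L=2.5485, (cx,cy)=(0.5745,-0.8185)
member 3 (1-3): L=3.1657, (cx,cy)=(0.9995,-0.0325)
member 4 (2-3): L=2.6120, (cx,cy)=(0.6509,0.7592)
solve A·x = −loads:
  F[0-1] = +2970.0770 N (tension)
  F[0-2] = -1436.8884 N (compression)
  F[1-2] = -3010.4294 N (compression)
  F[1-3] = +3884.0041 N (tension)
  F[2-3] = -4864.7863 N (compression)
  Rx@0 = -525.4200 N
  Ry@0 = -2229.5073 N
  Ry@2 = +6157.4873 N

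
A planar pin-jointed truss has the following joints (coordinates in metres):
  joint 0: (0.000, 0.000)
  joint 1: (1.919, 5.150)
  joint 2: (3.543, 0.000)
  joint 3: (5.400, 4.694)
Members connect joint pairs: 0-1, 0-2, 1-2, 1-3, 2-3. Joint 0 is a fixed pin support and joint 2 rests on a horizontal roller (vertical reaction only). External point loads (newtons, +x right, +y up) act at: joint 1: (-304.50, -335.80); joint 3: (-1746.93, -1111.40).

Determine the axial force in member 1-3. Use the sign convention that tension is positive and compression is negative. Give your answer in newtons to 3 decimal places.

-1253.457

N=4 nodes, M=5 members, R=3 reactions → 2N=8, M+R=8
member 0 (0-1): L=5.4959, (cx,cy)=(0.3492,0.9371)
member 1 (0-2): L=3.5430, (cx,cy)=(1.0000,0.0000)
member 2 (1-2): L=5.4000, (cx,cy)=(0.3007,-0.9537)
member 3 (1-3): L=3.5107, (cx,cy)=(0.9915,-0.1299)
member 4 (2-3): L=5.0480, (cx,cy)=(0.3679,0.9299)
solve A·x = −loads:
  F[0-1] = -2484.8571 N (compression)
  F[0-2] = -1183.7961 N (compression)
  F[1-2] = +2260.0975 N (tension)
  F[1-3] = -1253.4571 N (compression)
  F[2-3] = -1370.2970 N (compression)
  Rx@0 = +2051.4300 N
  Ry@0 = +2328.4600 N
  Ry@2 = -881.2600 N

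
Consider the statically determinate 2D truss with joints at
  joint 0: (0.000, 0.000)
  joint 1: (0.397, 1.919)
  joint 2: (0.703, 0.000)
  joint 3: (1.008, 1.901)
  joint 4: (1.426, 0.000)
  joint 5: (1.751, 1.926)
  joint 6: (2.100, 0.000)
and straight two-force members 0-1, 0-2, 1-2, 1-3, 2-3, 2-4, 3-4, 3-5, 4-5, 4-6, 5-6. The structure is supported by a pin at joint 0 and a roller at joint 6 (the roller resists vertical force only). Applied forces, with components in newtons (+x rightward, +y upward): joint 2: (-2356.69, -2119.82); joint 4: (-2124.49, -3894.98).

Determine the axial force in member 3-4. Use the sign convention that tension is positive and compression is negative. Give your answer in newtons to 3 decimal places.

N=7 nodes, M=11 members, R=3 reactions → 2N=14, M+R=14
member 0 (0-1): L=1.9596, (cx,cy)=(0.2026,0.9793)
member 1 (0-2): L=0.7030, (cx,cy)=(1.0000,0.0000)
member 2 (1-2): L=1.9432, (cx,cy)=(0.1575,-0.9875)
member 3 (1-3): L=0.6113, (cx,cy)=(0.9996,-0.0294)
member 4 (2-3): L=1.9253, (cx,cy)=(0.1584,0.9874)
member 5 (2-4): L=0.7230, (cx,cy)=(1.0000,0.0000)
member 6 (3-4): L=1.9464, (cx,cy)=(0.2148,-0.9767)
member 7 (3-5): L=0.7434, (cx,cy)=(0.9994,0.0336)
member 8 (4-5): L=1.9532, (cx,cy)=(0.1664,0.9861)
member 9 (4-6): L=0.6740, (cx,cy)=(1.0000,0.0000)
member 10 (5-6): L=1.9574, (cx,cy)=(0.1783,-0.9840)
solve A·x = −loads:
  F[0-1] = -2716.6202 N (compression)
  F[0-2] = -3930.8234 N (compression)
  F[1-2] = +2723.1076 N (tension)
  F[1-3] = -979.5855 N (compression)
  F[2-3] = -576.5951 N (compression)
  F[2-4] = -1053.9875 N (compression)
  F[3-4] = +512.7061 N (tension)
  F[3-5] = -1181.2763 N (compression)
  F[4-5] = +3442.2214 N (tension)
  F[4-6] = +607.8529 N (tension)
  F[5-6] = -3409.1399 N (compression)
  Rx@0 = +4481.1800 N
  Ry@0 = +2660.2881 N
  Ry@6 = +3354.5119 N

512.706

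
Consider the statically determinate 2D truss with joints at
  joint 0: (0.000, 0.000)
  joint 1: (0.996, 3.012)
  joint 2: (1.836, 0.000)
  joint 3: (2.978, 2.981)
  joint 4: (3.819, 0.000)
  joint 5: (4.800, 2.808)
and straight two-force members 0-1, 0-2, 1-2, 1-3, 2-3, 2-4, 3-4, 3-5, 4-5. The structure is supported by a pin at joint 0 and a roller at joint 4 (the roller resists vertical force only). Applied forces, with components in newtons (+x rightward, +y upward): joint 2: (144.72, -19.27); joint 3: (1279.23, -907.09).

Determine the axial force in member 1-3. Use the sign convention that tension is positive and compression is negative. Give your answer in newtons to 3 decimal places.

482.969

N=6 nodes, M=9 members, R=3 reactions → 2N=12, M+R=12
member 0 (0-1): L=3.1724, (cx,cy)=(0.3140,0.9494)
member 1 (0-2): L=1.8360, (cx,cy)=(1.0000,0.0000)
member 2 (1-2): L=3.1269, (cx,cy)=(0.2686,-0.9632)
member 3 (1-3): L=1.9822, (cx,cy)=(0.9999,-0.0156)
member 4 (2-3): L=3.1923, (cx,cy)=(0.3577,0.9338)
member 5 (2-4): L=1.9830, (cx,cy)=(1.0000,0.0000)
member 6 (3-4): L=3.0974, (cx,cy)=(0.2715,-0.9624)
member 7 (3-5): L=1.8302, (cx,cy)=(0.9955,-0.0945)
member 8 (4-5): L=2.9744, (cx,cy)=(0.3298,0.9440)
solve A·x = −loads:
  F[0-1] = +830.7756 N (tension)
  F[0-2] = +1163.1219 N (tension)
  F[1-2] = -826.7101 N (compression)
  F[1-3] = +482.9690 N (tension)
  F[2-3] = +873.3924 N (tension)
  F[2-4] = +483.8724 N (tension)
  F[3-4] = -1782.0776 N (compression)
  F[3-5] = +0.0000 N (tension)
  F[4-5] = -0.0000 N (compression)
  Rx@0 = -1423.9500 N
  Ry@0 = -788.7692 N
  Ry@4 = +1715.1292 N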